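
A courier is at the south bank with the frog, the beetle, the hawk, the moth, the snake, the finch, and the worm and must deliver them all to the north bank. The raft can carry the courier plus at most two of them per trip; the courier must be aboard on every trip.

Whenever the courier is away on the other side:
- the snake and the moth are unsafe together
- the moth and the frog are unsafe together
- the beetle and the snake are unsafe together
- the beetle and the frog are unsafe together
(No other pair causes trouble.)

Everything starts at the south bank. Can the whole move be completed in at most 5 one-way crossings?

No

Counting alone: the courier can take at most 2 across per trip to the north bank, so moving all 7 needs at least 4 loaded trips out, with a return between consecutive ones — at least 7 crossings.
Since 5 < 7, 5 crossings cannot be enough. (The shortest complete plan in fact takes 7:)
1. Courier goes to the north bank with the frog and the snake.
2. Courier goes back to the south bank alone.
3. Courier goes to the north bank with the hawk.
4. Courier goes back to the south bank alone.
5. Courier goes to the north bank with the finch and the worm.
6. Courier goes back to the south bank alone.
7. Courier goes to the north bank with the beetle and the moth.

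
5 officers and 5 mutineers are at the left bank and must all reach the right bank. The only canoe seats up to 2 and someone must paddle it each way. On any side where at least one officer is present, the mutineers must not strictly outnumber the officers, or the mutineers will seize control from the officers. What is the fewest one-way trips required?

impossible

Following every safe sequence of crossings from the start, the most of the 10 that can be at the right bank as the canoe arrives there on crossings 1, 3, 5, 7 is 2, 3, 4, 5 respectively; the best ever achieved is 5 of 10.
From crossing 9 on, no configuration arises that was not already reachable earlier: only 13 distinct safe configurations (who is on which side, and where the canoe is) can ever be reached, none of them has everyone across, and every continuation just revisits them. They are: 0 officers + 0 mutineers across (canoe back at the start); 0 officers + 1 mutineer across (canoe there); 0 officers + 1 mutineer across (canoe back at the start); 0 officers + 2 mutineers across (canoe there); 0 officers + 2 mutineers across (canoe back at the start); 0 officers + 3 mutineers across (canoe there); 0 officers + 3 mutineers across (canoe back at the start); 0 officers + 4 mutineers across (canoe there); 0 officers + 4 mutineers across (canoe back at the start); 0 officers + 5 mutineers across (canoe there); 1 officer + 1 mutineer across (canoe there); 1 officer + 1 mutineer across (canoe back at the start); 2 officers + 2 mutineers across (canoe there). So no valid plan exists.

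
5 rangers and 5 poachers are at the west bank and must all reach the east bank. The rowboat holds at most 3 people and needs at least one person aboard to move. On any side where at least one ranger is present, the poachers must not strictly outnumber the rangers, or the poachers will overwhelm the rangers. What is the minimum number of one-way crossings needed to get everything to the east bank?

Counting alone: each trip to the east bank takes at most 3 across and each return brings at least 1 back, so after t trips out (and t−1 returns) at most 3t − (t−1) of the 10 are across; that first reaches 10 at t = 5, so at least 9 crossings are needed.
The safety rule pushes this higher. Following every safe sequence of crossings, the most of the 10 that can be at the east bank as the rowboat arrives there on crossing 9 is 9 — never all 10.
So no plan with fewer than 11 crossings exists, and this one achieves 11:
1. 2 poachers → the east bank.  (the west bank: 5R 3P; the east bank: 0R 2P)
2. 1 poacher ← the west bank.  (the west bank: 5R 4P; the east bank: 0R 1P)
3. 3 poachers → the east bank.  (the west bank: 5R 1P; the east bank: 0R 4P)
4. 1 poacher ← the west bank.  (the west bank: 5R 2P; the east bank: 0R 3P)
5. 3 rangers → the east bank.  (the west bank: 2R 2P; the east bank: 3R 3P)
6. 1 ranger and 1 poacher ← the west bank.  (the west bank: 3R 3P; the east bank: 2R 2P)
7. 3 rangers → the east bank.  (the west bank: 0R 3P; the east bank: 5R 2P)
8. 1 poacher ← the west bank.  (the west bank: 0R 4P; the east bank: 5R 1P)
9. 2 poachers → the east bank.  (the west bank: 0R 2P; the east bank: 5R 3P)
10. 1 poacher ← the west bank.  (the west bank: 0R 3P; the east bank: 5R 2P)
11. 3 poachers → the east bank.  (the west bank: 0R 0P; the east bank: 5R 5P)

11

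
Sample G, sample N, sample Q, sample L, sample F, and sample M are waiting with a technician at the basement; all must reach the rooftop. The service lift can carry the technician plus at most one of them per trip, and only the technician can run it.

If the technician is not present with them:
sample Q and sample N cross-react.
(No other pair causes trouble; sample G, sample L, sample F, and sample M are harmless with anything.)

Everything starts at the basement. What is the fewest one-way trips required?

Counting alone: the technician can take at most 1 across per trip to the rooftop, so moving all 6 needs at least 6 loaded trips out, with a return between consecutive ones — at least 11 crossings.
The plan below uses exactly 11 crossings, so it is optimal:
1. Technician goes to the rooftop with sample N.  [the basement: sample F, sample G, sample L, sample M, sample Q | the rooftop: sample N]
2. Technician goes back to the basement alone.  [the basement: sample F, sample G, sample L, sample M, sample Q | the rooftop: sample N]
3. Technician goes to the rooftop with sample G.  [the basement: sample F, sample L, sample M, sample Q | the rooftop: sample G, sample N]
4. Technician goes back to the basement alone.  [the basement: sample F, sample L, sample M, sample Q | the rooftop: sample G, sample N]
5. Technician goes to the rooftop with sample L.  [the basement: sample F, sample M, sample Q | the rooftop: sample G, sample L, sample N]
6. Technician goes back to the basement alone.  [the basement: sample F, sample M, sample Q | the rooftop: sample G, sample L, sample N]
7. Technician goes to the rooftop with sample F.  [the basement: sample M, sample Q | the rooftop: sample F, sample G, sample L, sample N]
8. Technician goes back to the basement alone.  [the basement: sample M, sample Q | the rooftop: sample F, sample G, sample L, sample N]
9. Technician goes to the rooftop with sample M.  [the basement: sample Q | the rooftop: sample F, sample G, sample L, sample M, sample N]
10. Technician goes back to the basement alone.  [the basement: sample Q | the rooftop: sample F, sample G, sample L, sample M, sample N]
11. Technician goes to the rooftop with sample Q.  [the basement: — | the rooftop: sample F, sample G, sample L, sample M, sample N, sample Q]

11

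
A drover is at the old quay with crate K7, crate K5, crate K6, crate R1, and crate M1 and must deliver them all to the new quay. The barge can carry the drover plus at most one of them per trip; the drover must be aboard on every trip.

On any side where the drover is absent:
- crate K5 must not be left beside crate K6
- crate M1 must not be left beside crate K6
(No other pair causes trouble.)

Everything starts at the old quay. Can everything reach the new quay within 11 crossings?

Yes

Yes — this plan uses 11 crossings (≤ 11):
1. Drover goes to the new quay with crate K6.  [the old quay: crate K5, crate K7, crate M1, crate R1 | the new quay: crate K6]
2. Drover goes back to the old quay alone.  [the old quay: crate K5, crate K7, crate M1, crate R1 | the new quay: crate K6]
3. Drover goes to the new quay with crate K7.  [the old quay: crate K5, crate M1, crate R1 | the new quay: crate K6, crate K7]
4. Drover goes back to the old quay alone.  [the old quay: crate K5, crate M1, crate R1 | the new quay: crate K6, crate K7]
5. Drover goes to the new quay with crate K5.  [the old quay: crate M1, crate R1 | the new quay: crate K5, crate K6, crate K7]
6. Drover goes back to the old quay with crate K6.  [the old quay: crate K6, crate M1, crate R1 | the new quay: crate K5, crate K7]
7. Drover goes to the new quay with crate M1.  [the old quay: crate K6, crate R1 | the new quay: crate K5, crate K7, crate M1]
8. Drover goes back to the old quay alone.  [the old quay: crate K6, crate R1 | the new quay: crate K5, crate K7, crate M1]
9. Drover goes to the new quay with crate R1.  [the old quay: crate K6 | the new quay: crate K5, crate K7, crate M1, crate R1]
10. Drover goes back to the old quay alone.  [the old quay: crate K6 | the new quay: crate K5, crate K7, crate M1, crate R1]
11. Drover goes to the new quay with crate K6.  [the old quay: — | the new quay: crate K5, crate K6, crate K7, crate M1, crate R1]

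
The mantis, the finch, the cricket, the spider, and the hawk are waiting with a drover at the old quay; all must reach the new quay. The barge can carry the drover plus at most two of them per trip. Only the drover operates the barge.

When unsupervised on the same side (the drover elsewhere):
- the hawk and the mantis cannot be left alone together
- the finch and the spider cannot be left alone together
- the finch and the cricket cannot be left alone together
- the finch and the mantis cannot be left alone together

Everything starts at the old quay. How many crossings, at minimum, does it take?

Counting alone: the drover can take at most 2 across per trip to the new quay, so moving all 5 needs at least 3 loaded trips out, with a return between consecutive ones — at least 5 crossings.
The plan below uses exactly 5 crossings, so it is optimal:
1. Drover goes to the new quay with the finch and the mantis.  [the old quay: the cricket, the hawk, the spider | the new quay: the finch, the mantis]
2. Drover goes back to the old quay with the finch.  [the old quay: the cricket, the finch, the hawk, the spider | the new quay: the mantis]
3. Drover goes to the new quay with the cricket and the spider.  [the old quay: the finch, the hawk | the new quay: the cricket, the mantis, the spider]
4. Drover goes back to the old quay alone.  [the old quay: the finch, the hawk | the new quay: the cricket, the mantis, the spider]
5. Drover goes to the new quay with the finch and the hawk.  [the old quay: — | the new quay: the cricket, the finch, the hawk, the mantis, the spider]

5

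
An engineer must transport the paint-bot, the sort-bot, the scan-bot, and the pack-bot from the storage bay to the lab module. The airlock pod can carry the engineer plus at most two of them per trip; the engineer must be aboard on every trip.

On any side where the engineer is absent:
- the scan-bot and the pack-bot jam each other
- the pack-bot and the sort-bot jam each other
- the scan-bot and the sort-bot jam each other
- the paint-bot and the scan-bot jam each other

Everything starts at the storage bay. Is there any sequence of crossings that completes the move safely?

Yes

1. Engineer goes to the lab module with the scan-bot and the sort-bot.
2. Engineer goes back to the storage bay with the sort-bot.
3. Engineer goes to the lab module with the paint-bot and the sort-bot.
4. Engineer goes back to the storage bay with the scan-bot.
5. Engineer goes to the lab module with the pack-bot and the scan-bot.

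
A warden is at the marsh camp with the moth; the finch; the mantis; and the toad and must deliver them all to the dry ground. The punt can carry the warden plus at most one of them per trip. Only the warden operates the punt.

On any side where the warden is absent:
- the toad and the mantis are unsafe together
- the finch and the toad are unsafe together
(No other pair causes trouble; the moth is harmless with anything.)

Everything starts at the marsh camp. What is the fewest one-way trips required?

9

Counting alone: the warden can take at most 1 across per trip to the dry ground, so moving all 4 needs at least 4 loaded trips out, with a return between consecutive ones — at least 7 crossings.
The safety rule pushes this higher. Following every safe sequence of crossings, the most of the 4 that can be at the dry ground as the punt arrives there on crossing 7 is 3 — never all 4.
So no plan with fewer than 9 crossings exists, and this one achieves 9:
1. Warden goes to the dry ground with the toad.
2. Warden goes back to the marsh camp alone.
3. Warden goes to the dry ground with the moth.
4. Warden goes back to the marsh camp alone.
5. Warden goes to the dry ground with the finch.
6. Warden goes back to the marsh camp with the toad.
7. Warden goes to the dry ground with the mantis.
8. Warden goes back to the marsh camp alone.
9. Warden goes to the dry ground with the toad.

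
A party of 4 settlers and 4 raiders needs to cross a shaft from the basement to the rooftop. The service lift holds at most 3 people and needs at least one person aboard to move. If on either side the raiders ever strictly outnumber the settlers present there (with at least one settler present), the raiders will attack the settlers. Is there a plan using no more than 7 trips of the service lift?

No

Counting alone: each trip to the rooftop takes at most 3 across and each return brings at least 1 back, so after t trips out (and t−1 returns) at most 3t − (t−1) of the 8 are across; that first reaches 8 at t = 4, so at least 7 crossings are needed.
The safety rule pushes this higher. Following every safe sequence of crossings, the most of the 8 that can be at the rooftop as the service lift arrives there on crossing 7 is 7 — never all 8.
So the move cannot be finished within 7 crossings. (The shortest complete plan takes 9:)
1. 2 raiders → the rooftop.  (the basement: 4S 2R; the rooftop: 0S 2R)
2. 1 raider ← the basement.  (the basement: 4S 3R; the rooftop: 0S 1R)
3. 3 raiders → the rooftop.  (the basement: 4S 0R; the rooftop: 0S 4R)
4. 1 raider ← the basement.  (the basement: 4S 1R; the rooftop: 0S 3R)
5. 3 settlers → the rooftop.  (the basement: 1S 1R; the rooftop: 3S 3R)
6. 1 settler and 1 raider ← the basement.  (the basement: 2S 2R; the rooftop: 2S 2R)
7. 2 settlers → the rooftop.  (the basement: 0S 2R; the rooftop: 4S 2R)
8. 1 raider ← the basement.  (the basement: 0S 3R; the rooftop: 4S 1R)
9. 3 raiders → the rooftop.  (the basement: 0S 0R; the rooftop: 4S 4R)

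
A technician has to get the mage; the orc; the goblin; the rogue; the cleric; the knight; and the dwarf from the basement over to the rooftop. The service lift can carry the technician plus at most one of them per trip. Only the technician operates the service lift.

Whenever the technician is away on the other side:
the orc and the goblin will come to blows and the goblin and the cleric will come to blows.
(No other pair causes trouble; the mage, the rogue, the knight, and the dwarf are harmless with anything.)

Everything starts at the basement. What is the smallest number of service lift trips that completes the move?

15

Counting alone: the technician can take at most 1 across per trip to the rooftop, so moving all 7 needs at least 7 loaded trips out, with a return between consecutive ones — at least 13 crossings.
The safety rule pushes this higher. Following every safe sequence of crossings, the most of the 7 that can be at the rooftop as the service lift arrives there on crossing 13 is 6 — never all 7.
So no plan with fewer than 15 crossings exists, and this one achieves 15:
1. Technician goes to the rooftop with the goblin.  [the basement: the cleric, the dwarf, the knight, the mage, the orc, the rogue | the rooftop: the goblin]
2. Technician goes back to the basement alone.  [the basement: the cleric, the dwarf, the knight, the mage, the orc, the rogue | the rooftop: the goblin]
3. Technician goes to the rooftop with the mage.  [the basement: the cleric, the dwarf, the knight, the orc, the rogue | the rooftop: the goblin, the mage]
4. Technician goes back to the basement alone.  [the basement: the cleric, the dwarf, the knight, the orc, the rogue | the rooftop: the goblin, the mage]
5. Technician goes to the rooftop with the orc.  [the basement: the cleric, the dwarf, the knight, the rogue | the rooftop: the goblin, the mage, the orc]
6. Technician goes back to the basement with the goblin.  [the basement: the cleric, the dwarf, the goblin, the knight, the rogue | the rooftop: the mage, the orc]
7. Technician goes to the rooftop with the cleric.  [the basement: the dwarf, the goblin, the knight, the rogue | the rooftop: the cleric, the mage, the orc]
8. Technician goes back to the basement alone.  [the basement: the dwarf, the goblin, the knight, the rogue | the rooftop: the cleric, the mage, the orc]
9. Technician goes to the rooftop with the rogue.  [the basement: the dwarf, the goblin, the knight | the rooftop: the cleric, the mage, the orc, the rogue]
10. Technician goes back to the basement alone.  [the basement: the dwarf, the goblin, the knight | the rooftop: the cleric, the mage, the orc, the rogue]
11. Technician goes to the rooftop with the knight.  [the basement: the dwarf, the goblin | the rooftop: the cleric, the knight, the mage, the orc, the rogue]
12. Technician goes back to the basement alone.  [the basement: the dwarf, the goblin | the rooftop: the cleric, the knight, the mage, the orc, the rogue]
13. Technician goes to the rooftop with the dwarf.  [the basement: the goblin | the rooftop: the cleric, the dwarf, the knight, the mage, the orc, the rogue]
14. Technician goes back to the basement alone.  [the basement: the goblin | the rooftop: the cleric, the dwarf, the knight, the mage, the orc, the rogue]
15. Technician goes to the rooftop with the goblin.  [the basement: — | the rooftop: the cleric, the dwarf, the goblin, the knight, the mage, the orc, the rogue]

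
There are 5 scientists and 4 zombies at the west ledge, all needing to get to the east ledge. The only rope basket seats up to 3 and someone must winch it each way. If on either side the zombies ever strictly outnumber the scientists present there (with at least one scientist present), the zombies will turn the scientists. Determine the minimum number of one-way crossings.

Counting alone: each trip to the east ledge takes at most 3 across and each return brings at least 1 back, so after t trips out (and t−1 returns) at most 3t − (t−1) of the 9 are across; that first reaches 9 at t = 4, so at least 7 crossings are needed.
The plan below uses exactly 7 crossings, so it is optimal:
1. 3 zombies → the east ledge.  (the west ledge: 5S 1Z; the east ledge: 0S 3Z)
2. 1 zombie ← the west ledge.  (the west ledge: 5S 2Z; the east ledge: 0S 2Z)
3. 3 scientists → the east ledge.  (the west ledge: 2S 2Z; the east ledge: 3S 2Z)
4. 1 scientist ← the west ledge.  (the west ledge: 3S 2Z; the east ledge: 2S 2Z)
5. 2 scientists and 1 zombie → the east ledge.  (the west ledge: 1S 1Z; the east ledge: 4S 3Z)
6. 1 scientist ← the west ledge.  (the west ledge: 2S 1Z; the east ledge: 3S 3Z)
7. 2 scientists and 1 zombie → the east ledge.  (the west ledge: 0S 0Z; the east ledge: 5S 4Z)

7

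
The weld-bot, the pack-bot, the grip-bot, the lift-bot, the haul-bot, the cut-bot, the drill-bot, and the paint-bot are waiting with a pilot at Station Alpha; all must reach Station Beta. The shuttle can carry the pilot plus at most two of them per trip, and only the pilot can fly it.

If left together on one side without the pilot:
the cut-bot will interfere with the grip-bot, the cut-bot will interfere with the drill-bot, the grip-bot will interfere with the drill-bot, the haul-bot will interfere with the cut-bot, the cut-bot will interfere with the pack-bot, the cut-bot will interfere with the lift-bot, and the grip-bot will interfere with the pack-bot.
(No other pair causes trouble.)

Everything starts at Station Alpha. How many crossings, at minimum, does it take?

13

Counting alone: the pilot can take at most 2 across per trip to Station Beta, so moving all 8 needs at least 4 loaded trips out, with a return between consecutive ones — at least 7 crossings.
The safety rule pushes this higher. Following every safe sequence of crossings, the most of the 8 that can be at Station Beta as the shuttle arrives there on crossings 7, 9, 11 is 5, 6, 7 respectively — never all 8.
So no plan with fewer than 13 crossings exists, and this one achieves 13:
1. Pilot goes to Station Beta with the cut-bot and the grip-bot.
2. Pilot goes back to Station Alpha with the grip-bot.
3. Pilot goes to Station Beta with the grip-bot and the weld-bot.
4. Pilot goes back to Station Alpha with the grip-bot.
5. Pilot goes to Station Beta with the drill-bot and the pack-bot.
6. Pilot goes back to Station Alpha with the cut-bot.
7. Pilot goes to Station Beta with the cut-bot and the lift-bot.
8. Pilot goes back to Station Alpha with the cut-bot.
9. Pilot goes to Station Beta with the grip-bot and the haul-bot.
10. Pilot goes back to Station Alpha with the grip-bot.
11. Pilot goes to Station Beta with the grip-bot and the paint-bot.
12. Pilot goes back to Station Alpha with the grip-bot.
13. Pilot goes to Station Beta with the cut-bot and the grip-bot.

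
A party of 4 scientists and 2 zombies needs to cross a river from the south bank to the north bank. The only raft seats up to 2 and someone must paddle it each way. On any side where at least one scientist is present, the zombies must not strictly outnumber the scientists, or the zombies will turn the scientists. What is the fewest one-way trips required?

Counting alone: each trip to the north bank takes at most 2 across and each return brings at least 1 back, so after t trips out (and t−1 returns) at most 2t − (t−1) of the 6 are across; that first reaches 6 at t = 5, so at least 9 crossings are needed.
The plan below uses exactly 9 crossings, so it is optimal:
1. 2 zombies → the north bank.  (the south bank: 4S 0Z; the north bank: 0S 2Z)
2. 1 zombie ← the south bank.  (the south bank: 4S 1Z; the north bank: 0S 1Z)
3. 2 scientists → the north bank.  (the south bank: 2S 1Z; the north bank: 2S 1Z)
4. 1 zombie ← the south bank.  (the south bank: 2S 2Z; the north bank: 2S 0Z)
5. 2 zombies → the north bank.  (the south bank: 2S 0Z; the north bank: 2S 2Z)
6. 1 zombie ← the south bank.  (the south bank: 2S 1Z; the north bank: 2S 1Z)
7. 1 scientist and 1 zombie → the north bank.  (the south bank: 1S 0Z; the north bank: 3S 2Z)
8. 1 zombie ← the south bank.  (the south bank: 1S 1Z; the north bank: 3S 1Z)
9. 1 scientist and 1 zombie → the north bank.  (the south bank: 0S 0Z; the north bank: 4S 2Z)

9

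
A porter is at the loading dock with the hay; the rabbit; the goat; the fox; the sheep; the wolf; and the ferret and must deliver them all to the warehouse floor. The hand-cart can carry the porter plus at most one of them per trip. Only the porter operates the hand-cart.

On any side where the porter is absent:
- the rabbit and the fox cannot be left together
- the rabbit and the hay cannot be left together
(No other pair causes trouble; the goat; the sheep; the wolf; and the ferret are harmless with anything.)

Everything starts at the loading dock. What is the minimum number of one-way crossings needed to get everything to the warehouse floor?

Counting alone: the porter can take at most 1 across per trip to the warehouse floor, so moving all 7 needs at least 7 loaded trips out, with a return between consecutive ones — at least 13 crossings.
The safety rule pushes this higher. Following every safe sequence of crossings, the most of the 7 that can be at the warehouse floor as the hand-cart arrives there on crossing 13 is 6 — never all 7.
So no plan with fewer than 15 crossings exists, and this one achieves 15:
1. Porter goes to the warehouse floor with the rabbit.  [the loading dock: the ferret, the fox, the goat, the hay, the sheep, the wolf | the warehouse floor: the rabbit]
2. Porter goes back to the loading dock alone.  [the loading dock: the ferret, the fox, the goat, the hay, the sheep, the wolf | the warehouse floor: the rabbit]
3. Porter goes to the warehouse floor with the hay.  [the loading dock: the ferret, the fox, the goat, the sheep, the wolf | the warehouse floor: the hay, the rabbit]
4. Porter goes back to the loading dock with the rabbit.  [the loading dock: the ferret, the fox, the goat, the rabbit, the sheep, the wolf | the warehouse floor: the hay]
5. Porter goes to the warehouse floor with the fox.  [the loading dock: the ferret, the goat, the rabbit, the sheep, the wolf | the warehouse floor: the fox, the hay]
6. Porter goes back to the loading dock alone.  [the loading dock: the ferret, the goat, the rabbit, the sheep, the wolf | the warehouse floor: the fox, the hay]
7. Porter goes to the warehouse floor with the goat.  [the loading dock: the ferret, the rabbit, the sheep, the wolf | the warehouse floor: the fox, the goat, the hay]
8. Porter goes back to the loading dock alone.  [the loading dock: the ferret, the rabbit, the sheep, the wolf | the warehouse floor: the fox, the goat, the hay]
9. Porter goes to the warehouse floor with the sheep.  [the loading dock: the ferret, the rabbit, the wolf | the warehouse floor: the fox, the goat, the hay, the sheep]
10. Porter goes back to the loading dock alone.  [the loading dock: the ferret, the rabbit, the wolf | the warehouse floor: the fox, the goat, the hay, the sheep]
11. Porter goes to the warehouse floor with the wolf.  [the loading dock: the ferret, the rabbit | the warehouse floor: the fox, the goat, the hay, the sheep, the wolf]
12. Porter goes back to the loading dock alone.  [the loading dock: the ferret, the rabbit | the warehouse floor: the fox, the goat, the hay, the sheep, the wolf]
13. Porter goes to the warehouse floor with the ferret.  [the loading dock: the rabbit | the warehouse floor: the ferret, the fox, the goat, the hay, the sheep, the wolf]
14. Porter goes back to the loading dock alone.  [the loading dock: the rabbit | the warehouse floor: the ferret, the fox, the goat, the hay, the sheep, the wolf]
15. Porter goes to the warehouse floor with the rabbit.  [the loading dock: — | the warehouse floor: the ferret, the fox, the goat, the hay, the rabbit, the sheep, the wolf]

15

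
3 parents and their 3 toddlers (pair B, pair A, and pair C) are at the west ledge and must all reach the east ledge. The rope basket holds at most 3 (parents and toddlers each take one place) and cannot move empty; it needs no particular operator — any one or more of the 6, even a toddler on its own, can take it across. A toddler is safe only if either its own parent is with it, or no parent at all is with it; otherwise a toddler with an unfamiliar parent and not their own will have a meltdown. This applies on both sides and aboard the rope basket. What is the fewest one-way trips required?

5

Counting alone: each trip to the east ledge takes at most 3 across and each return brings at least 1 back, so after t trips out (and t−1 returns) at most 3t − (t−1) of the 6 are across; that first reaches 6 at t = 3, so at least 5 crossings are needed.
The plan below uses exactly 5 crossings, so it is optimal:
1. parent B and toddler B cross → the east ledge.
2. parent B crosses ← the west ledge.
3. parent A, parent B, and parent C cross → the east ledge.
4. toddler B crosses ← the west ledge.
5. toddler A, toddler B, and toddler C cross → the east ledge.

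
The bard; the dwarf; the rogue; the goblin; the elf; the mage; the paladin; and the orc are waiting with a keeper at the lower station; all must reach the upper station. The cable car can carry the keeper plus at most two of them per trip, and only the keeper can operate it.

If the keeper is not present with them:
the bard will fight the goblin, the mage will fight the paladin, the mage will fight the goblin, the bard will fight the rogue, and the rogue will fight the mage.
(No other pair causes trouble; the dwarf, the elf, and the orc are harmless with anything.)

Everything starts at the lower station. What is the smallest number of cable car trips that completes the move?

Counting alone: the keeper can take at most 2 across per trip to the upper station, so moving all 8 needs at least 4 loaded trips out, with a return between consecutive ones — at least 7 crossings.
The safety rule pushes this higher. Following every safe sequence of crossings, the most of the 8 that can be at the upper station as the cable car arrives there on crossing 7 is 7 — never all 8.
So no plan with fewer than 9 crossings exists, and this one achieves 9:
1. Keeper goes to the upper station with the bard and the mage.
2. Keeper goes back to the lower station alone.
3. Keeper goes to the upper station with the dwarf and the rogue.
4. Keeper goes back to the lower station with the bard and the mage.
5. Keeper goes to the upper station with the goblin and the paladin.
6. Keeper goes back to the lower station alone.
7. Keeper goes to the upper station with the elf and the orc.
8. Keeper goes back to the lower station alone.
9. Keeper goes to the upper station with the bard and the mage.

9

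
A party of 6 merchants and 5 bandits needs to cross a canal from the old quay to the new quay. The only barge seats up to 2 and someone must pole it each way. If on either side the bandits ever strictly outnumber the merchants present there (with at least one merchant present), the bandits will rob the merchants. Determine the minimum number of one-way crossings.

19

Counting alone: each trip to the new quay takes at most 2 across and each return brings at least 1 back, so after t trips out (and t−1 returns) at most 2t − (t−1) of the 11 are across; that first reaches 11 at t = 10, so at least 19 crossings are needed.
The plan below uses exactly 19 crossings, so it is optimal:
1. 2 bandits → the new quay.  (the old quay: 6M 3B; the new quay: 0M 2B)
2. 1 bandit ← the old quay.  (the old quay: 6M 4B; the new quay: 0M 1B)
3. 2 bandits → the new quay.  (the old quay: 6M 2B; the new quay: 0M 3B)
4. 1 bandit ← the old quay.  (the old quay: 6M 3B; the new quay: 0M 2B)
5. 2 merchants → the new quay.  (the old quay: 4M 3B; the new quay: 2M 2B)
6. 1 bandit ← the old quay.  (the old quay: 4M 4B; the new quay: 2M 1B)
7. 1 merchant and 1 bandit → the new quay.  (the old quay: 3M 3B; the new quay: 3M 2B)
8. 1 merchant ← the old quay.  (the old quay: 4M 3B; the new quay: 2M 2B)
9. 1 merchant and 1 bandit → the new quay.  (the old quay: 3M 2B; the new quay: 3M 3B)
10. 1 bandit ← the old quay.  (the old quay: 3M 3B; the new quay: 3M 2B)
11. 1 merchant and 1 bandit → the new quay.  (the old quay: 2M 2B; the new quay: 4M 3B)
12. 1 merchant ← the old quay.  (the old quay: 3M 2B; the new quay: 3M 3B)
13. 1 merchant and 1 bandit → the new quay.  (the old quay: 2M 1B; the new quay: 4M 4B)
14. 1 bandit ← the old quay.  (the old quay: 2M 2B; the new quay: 4M 3B)
15. 1 merchant and 1 bandit → the new quay.  (the old quay: 1M 1B; the new quay: 5M 4B)
16. 1 merchant ← the old quay.  (the old quay: 2M 1B; the new quay: 4M 4B)
17. 1 merchant and 1 bandit → the new quay.  (the old quay: 1M 0B; the new quay: 5M 5B)
18. 1 bandit ← the old quay.  (the old quay: 1M 1B; the new quay: 5M 4B)
19. 1 merchant and 1 bandit → the new quay.  (the old quay: 0M 0B; the new quay: 6M 5B)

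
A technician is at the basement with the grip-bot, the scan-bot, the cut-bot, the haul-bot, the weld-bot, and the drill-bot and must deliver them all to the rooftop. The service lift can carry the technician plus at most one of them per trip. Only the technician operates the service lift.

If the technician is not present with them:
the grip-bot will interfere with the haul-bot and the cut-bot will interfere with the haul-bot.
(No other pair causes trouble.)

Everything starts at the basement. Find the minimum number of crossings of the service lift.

13

Counting alone: the technician can take at most 1 across per trip to the rooftop, so moving all 6 needs at least 6 loaded trips out, with a return between consecutive ones — at least 11 crossings.
The safety rule pushes this higher. Following every safe sequence of crossings, the most of the 6 that can be at the rooftop as the service lift arrives there on crossing 11 is 5 — never all 6.
So no plan with fewer than 13 crossings exists, and this one achieves 13:
1. Technician goes to the rooftop with the haul-bot.
2. Technician goes back to the basement alone.
3. Technician goes to the rooftop with the grip-bot.
4. Technician goes back to the basement with the haul-bot.
5. Technician goes to the rooftop with the cut-bot.
6. Technician goes back to the basement alone.
7. Technician goes to the rooftop with the scan-bot.
8. Technician goes back to the basement alone.
9. Technician goes to the rooftop with the weld-bot.
10. Technician goes back to the basement alone.
11. Technician goes to the rooftop with the drill-bot.
12. Technician goes back to the basement alone.
13. Technician goes to the rooftop with the haul-bot.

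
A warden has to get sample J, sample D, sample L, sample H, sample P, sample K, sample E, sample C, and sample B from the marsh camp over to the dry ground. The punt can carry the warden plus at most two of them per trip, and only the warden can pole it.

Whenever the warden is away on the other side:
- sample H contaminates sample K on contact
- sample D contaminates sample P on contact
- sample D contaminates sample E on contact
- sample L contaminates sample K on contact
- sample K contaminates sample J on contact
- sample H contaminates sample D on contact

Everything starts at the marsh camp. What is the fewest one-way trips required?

11

Counting alone: the warden can take at most 2 across per trip to the dry ground, so moving all 9 needs at least 5 loaded trips out, with a return between consecutive ones — at least 9 crossings.
The safety rule pushes this higher. Following every safe sequence of crossings, the most of the 9 that can be at the dry ground as the punt arrives there on crossing 9 is 8 — never all 9.
So no plan with fewer than 11 crossings exists, and this one achieves 11:
1. Warden goes to the dry ground with sample D and sample K.  [the marsh camp: sample B, sample C, sample E, sample H, sample J, sample L, sample P | the dry ground: sample D, sample K]
2. Warden goes back to the marsh camp alone.  [the marsh camp: sample B, sample C, sample E, sample H, sample J, sample L, sample P | the dry ground: sample D, sample K]
3. Warden goes to the dry ground with sample J.  [the marsh camp: sample B, sample C, sample E, sample H, sample L, sample P | the dry ground: sample D, sample J, sample K]
4. Warden goes back to the marsh camp with sample K.  [the marsh camp: sample B, sample C, sample E, sample H, sample K, sample L, sample P | the dry ground: sample D, sample J]
5. Warden goes to the dry ground with sample H and sample L.  [the marsh camp: sample B, sample C, sample E, sample K, sample P | the dry ground: sample D, sample H, sample J, sample L]
6. Warden goes back to the marsh camp with sample D.  [the marsh camp: sample B, sample C, sample D, sample E, sample K, sample P | the dry ground: sample H, sample J, sample L]
7. Warden goes to the dry ground with sample E and sample P.  [the marsh camp: sample B, sample C, sample D, sample K | the dry ground: sample E, sample H, sample J, sample L, sample P]
8. Warden goes back to the marsh camp alone.  [the marsh camp: sample B, sample C, sample D, sample K | the dry ground: sample E, sample H, sample J, sample L, sample P]
9. Warden goes to the dry ground with sample B and sample C.  [the marsh camp: sample D, sample K | the dry ground: sample B, sample C, sample E, sample H, sample J, sample L, sample P]
10. Warden goes back to the marsh camp alone.  [the marsh camp: sample D, sample K | the dry ground: sample B, sample C, sample E, sample H, sample J, sample L, sample P]
11. Warden goes to the dry ground with sample D and sample K.  [the marsh camp: — | the dry ground: sample B, sample C, sample D, sample E, sample H, sample J, sample K, sample L, sample P]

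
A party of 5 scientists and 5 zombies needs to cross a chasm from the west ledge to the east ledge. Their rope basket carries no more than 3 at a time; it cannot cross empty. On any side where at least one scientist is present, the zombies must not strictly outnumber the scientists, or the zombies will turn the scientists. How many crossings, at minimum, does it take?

Counting alone: each trip to the east ledge takes at most 3 across and each return brings at least 1 back, so after t trips out (and t−1 returns) at most 3t − (t−1) of the 10 are across; that first reaches 10 at t = 5, so at least 9 crossings are needed.
The safety rule pushes this higher. Following every safe sequence of crossings, the most of the 10 that can be at the east ledge as the rope basket arrives there on crossing 9 is 9 — never all 10.
So no plan with fewer than 11 crossings exists, and this one achieves 11:
1. 2 zombies → the east ledge.  (the west ledge: 5S 3Z; the east ledge: 0S 2Z)
2. 1 zombie ← the west ledge.  (the west ledge: 5S 4Z; the east ledge: 0S 1Z)
3. 3 zombies → the east ledge.  (the west ledge: 5S 1Z; the east ledge: 0S 4Z)
4. 1 zombie ← the west ledge.  (the west ledge: 5S 2Z; the east ledge: 0S 3Z)
5. 3 scientists → the east ledge.  (the west ledge: 2S 2Z; the east ledge: 3S 3Z)
6. 1 scientist and 1 zombie ← the west ledge.  (the west ledge: 3S 3Z; the east ledge: 2S 2Z)
7. 3 scientists → the east ledge.  (the west ledge: 0S 3Z; the east ledge: 5S 2Z)
8. 1 zombie ← the west ledge.  (the west ledge: 0S 4Z; the east ledge: 5S 1Z)
9. 2 zombies → the east ledge.  (the west ledge: 0S 2Z; the east ledge: 5S 3Z)
10. 1 zombie ← the west ledge.  (the west ledge: 0S 3Z; the east ledge: 5S 2Z)
11. 3 zombies → the east ledge.  (the west ledge: 0S 0Z; the east ledge: 5S 5Z)

11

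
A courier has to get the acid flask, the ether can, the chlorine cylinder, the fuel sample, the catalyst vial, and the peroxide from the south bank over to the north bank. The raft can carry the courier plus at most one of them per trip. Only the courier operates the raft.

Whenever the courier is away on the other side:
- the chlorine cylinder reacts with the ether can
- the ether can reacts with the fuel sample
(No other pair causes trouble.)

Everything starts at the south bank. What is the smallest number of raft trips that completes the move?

13

Counting alone: the courier can take at most 1 across per trip to the north bank, so moving all 6 needs at least 6 loaded trips out, with a return between consecutive ones — at least 11 crossings.
The safety rule pushes this higher. Following every safe sequence of crossings, the most of the 6 that can be at the north bank as the raft arrives there on crossing 11 is 5 — never all 6.
So no plan with fewer than 13 crossings exists, and this one achieves 13:
1. Courier goes to the north bank with the ether can.  [the south bank: the acid flask, the catalyst vial, the chlorine cylinder, the fuel sample, the peroxide | the north bank: the ether can]
2. Courier goes back to the south bank alone.  [the south bank: the acid flask, the catalyst vial, the chlorine cylinder, the fuel sample, the peroxide | the north bank: the ether can]
3. Courier goes to the north bank with the acid flask.  [the south bank: the catalyst vial, the chlorine cylinder, the fuel sample, the peroxide | the north bank: the acid flask, the ether can]
4. Courier goes back to the south bank alone.  [the south bank: the catalyst vial, the chlorine cylinder, the fuel sample, the peroxide | the north bank: the acid flask, the ether can]
5. Courier goes to the north bank with the chlorine cylinder.  [the south bank: the catalyst vial, the fuel sample, the peroxide | the north bank: the acid flask, the chlorine cylinder, the ether can]
6. Courier goes back to the south bank with the ether can.  [the south bank: the catalyst vial, the ether can, the fuel sample, the peroxide | the north bank: the acid flask, the chlorine cylinder]
7. Courier goes to the north bank with the fuel sample.  [the south bank: the catalyst vial, the ether can, the peroxide | the north bank: the acid flask, the chlorine cylinder, the fuel sample]
8. Courier goes back to the south bank alone.  [the south bank: the catalyst vial, the ether can, the peroxide | the north bank: the acid flask, the chlorine cylinder, the fuel sample]
9. Courier goes to the north bank with the catalyst vial.  [the south bank: the ether can, the peroxide | the north bank: the acid flask, the catalyst vial, the chlorine cylinder, the fuel sample]
10. Courier goes back to the south bank alone.  [the south bank: the ether can, the peroxide | the north bank: the acid flask, the catalyst vial, the chlorine cylinder, the fuel sample]
11. Courier goes to the north bank with the peroxide.  [the south bank: the ether can | the north bank: the acid flask, the catalyst vial, the chlorine cylinder, the fuel sample, the peroxide]
12. Courier goes back to the south bank alone.  [the south bank: the ether can | the north bank: the acid flask, the catalyst vial, the chlorine cylinder, the fuel sample, the peroxide]
13. Courier goes to the north bank with the ether can.  [the south bank: — | the north bank: the acid flask, the catalyst vial, the chlorine cylinder, the ether can, the fuel sample, the peroxide]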